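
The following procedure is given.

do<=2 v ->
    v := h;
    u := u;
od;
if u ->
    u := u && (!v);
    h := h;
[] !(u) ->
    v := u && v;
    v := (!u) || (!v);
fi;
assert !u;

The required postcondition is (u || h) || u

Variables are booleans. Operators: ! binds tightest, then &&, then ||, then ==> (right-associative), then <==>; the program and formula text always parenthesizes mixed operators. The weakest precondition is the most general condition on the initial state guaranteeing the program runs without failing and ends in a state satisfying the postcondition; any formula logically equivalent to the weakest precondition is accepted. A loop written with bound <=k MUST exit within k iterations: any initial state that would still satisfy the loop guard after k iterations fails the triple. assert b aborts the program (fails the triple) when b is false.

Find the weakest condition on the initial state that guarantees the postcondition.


Working backward. After the program, the postcondition (u || h) || u must hold; in canonical form it is u || h.
Before assert !u: (!u) && (u || h)
Then branch requires (!(u && (!v))) && ((u && (!v)) || h); else branch requires (!u) && (u || h).
Before the if: (u ==> ((!(u && (!v))) && ((u && (!v)) || h))) && ((!u) ==> ((!u) && (u || h)))
Before the loop (bound <=2), unroll the exhaustion recursion (WP_0 = exit-now case; WP_j = one more guarded iteration, up to j = 2):
  WP_0: (!v) && (u ==> ((!(u && (!v))) && ((u && (!v)) || h))) && ((!u) ==> ((!u) && (u || h)))
  WP_1: (v ==> ((!h) && (u ==> ((!(u && (!h))) && ((u && (!h)) || h))) && ((!u) ==> ((!u) && (u || h))))) && ((!v) ==> ((u ==> ((!(u && (!v))) && ((u && (!v)) || h))) && ((!u) ==> ((!u) && (u || h)))))
  WP_2: (v ==> ((h ==> ((!h) && (u ==> ((!(u && (!h))) && ((u && (!h)) || h))) && ((!u) ==> ((!u) && (u || h))))) && ((!h) ==> ((u ==> ((!(u && (!h))) && ((u && (!h)) || h))) && ((!u) ==> ((!u) && (u || h))))))) && ((!v) ==> ((u ==> ((!(u && (!v))) && ((u && (!v)) || h))) && ((!u) ==> ((!u) && (u || h)))))
So before the loop: (v ==> ((h ==> ((!h) && (u ==> ((!(u && (!h))) && ((u && (!h)) || h))) && ((!u) ==> ((!u) && (u || h))))) && ((!h) ==> ((u ==> ((!(u && (!h))) && ((u && (!h)) || h))) && ((!u) ==> ((!u) && (u || h))))))) && ((!v) ==> ((u ==> ((!(u && (!v))) && ((u && (!v)) || h))) && ((!u) ==> ((!u) && (u || h)))))
Answer: WP = (v ==> ((h ==> ((!h) && (u ==> ((!(u && (!h))) && ((u && (!h)) || h))) && ((!u) ==> ((!u) && (u || h))))) && ((!h) ==> ((u ==> ((!(u && (!h))) && ((u && (!h)) || h))) && ((!u) ==> ((!u) && (u || h))))))) && ((!v) ==> ((u ==> ((!(u && (!v))) && ((u && (!v)) || h))) && ((!u) ==> ((!u) && (u || h)))))


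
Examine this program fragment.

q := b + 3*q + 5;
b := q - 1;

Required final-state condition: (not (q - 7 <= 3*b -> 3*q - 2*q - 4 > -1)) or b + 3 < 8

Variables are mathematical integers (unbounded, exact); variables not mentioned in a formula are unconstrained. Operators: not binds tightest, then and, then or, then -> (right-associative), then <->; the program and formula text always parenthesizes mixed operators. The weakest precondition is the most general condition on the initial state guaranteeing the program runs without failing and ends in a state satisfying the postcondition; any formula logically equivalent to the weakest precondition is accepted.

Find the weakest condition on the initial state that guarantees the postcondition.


Working backward. After the program, the postcondition (not (q - 7 <= 3*b -> 3*q - 2*q - 4 > -1)) or b + 3 < 8 must hold; in canonical form it is (not (q <= 3*b + 7 -> q > 3)) or b < 5.
Before b := q - 1: (not (2*q >= -4 -> q > 3)) or q < 6
Before q := b + 3*q + 5: (not (2*b + 6*q >= -14 -> b + 3*q > -2)) or b + 3*q < 1
Answer: WP = (not (2*b + 6*q >= -14 -> b + 3*q > -2)) or b + 3*q < 1


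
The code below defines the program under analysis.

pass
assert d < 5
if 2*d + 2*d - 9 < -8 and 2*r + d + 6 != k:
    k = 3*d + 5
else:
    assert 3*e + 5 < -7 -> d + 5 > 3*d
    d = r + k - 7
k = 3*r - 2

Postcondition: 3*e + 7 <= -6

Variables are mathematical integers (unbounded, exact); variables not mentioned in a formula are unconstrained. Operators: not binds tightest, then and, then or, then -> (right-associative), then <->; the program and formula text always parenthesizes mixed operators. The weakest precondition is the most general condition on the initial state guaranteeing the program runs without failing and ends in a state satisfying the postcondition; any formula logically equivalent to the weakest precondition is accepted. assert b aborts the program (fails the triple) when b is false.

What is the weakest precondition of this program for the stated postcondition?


Working backward. After the program, the postcondition 3*e + 7 <= -6 must hold; in canonical form it is 3*e <= -13.
Before k := 3*r - 2: 3*e <= -13
Then branch requires 3*e <= -13; else branch requires (3*e < -12 -> 2*d < 5) and 3*e <= -13.
Before the if: ((4*d < 1 and d + 2*r != k - 6) -> 3*e <= -13) and ((not (4*d < 1 and d + 2*r != k - 6)) -> ((3*e < -12 -> 2*d < 5) and 3*e <= -13))
Before assert d < 5: d < 5 and ((4*d < 1 and d + 2*r != k - 6) -> 3*e <= -13) and ((not (4*d < 1 and d + 2*r != k - 6)) -> ((3*e < -12 -> 2*d < 5) and 3*e <= -13))
Before skip: d < 5 and ((4*d < 1 and d + 2*r != k - 6) -> 3*e <= -13) and ((not (4*d < 1 and d + 2*r != k - 6)) -> ((3*e < -12 -> 2*d < 5) and 3*e <= -13))
Answer: WP = d < 5 and ((4*d < 1 and d + 2*r != k - 6) -> 3*e <= -13) and ((not (4*d < 1 and d + 2*r != k - 6)) -> ((3*e < -12 -> 2*d < 5) and 3*e <= -13))


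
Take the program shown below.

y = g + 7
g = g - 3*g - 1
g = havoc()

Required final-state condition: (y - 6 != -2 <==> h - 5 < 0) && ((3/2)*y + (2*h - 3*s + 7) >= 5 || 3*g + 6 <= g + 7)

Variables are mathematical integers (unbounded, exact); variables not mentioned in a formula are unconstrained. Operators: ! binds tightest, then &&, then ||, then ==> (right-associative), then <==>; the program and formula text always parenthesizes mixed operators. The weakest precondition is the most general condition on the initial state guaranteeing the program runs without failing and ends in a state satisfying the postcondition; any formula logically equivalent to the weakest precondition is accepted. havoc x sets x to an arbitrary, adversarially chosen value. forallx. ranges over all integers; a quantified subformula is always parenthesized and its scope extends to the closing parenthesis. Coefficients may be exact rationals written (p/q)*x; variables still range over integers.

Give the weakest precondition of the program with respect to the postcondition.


Working backward. After the program, the postcondition (y - 6 != -2 <==> h - 5 < 0) && ((3/2)*y + (2*h - 3*s + 7) >= 5 || 3*g + 6 <= g + 7) must hold; in canonical form it is (y != 4 <==> h < 5) && (2*h + (3/2)*y >= 3*s - 2 || 2*g <= 1).
Before havoc g: forall g_1. ((y != 4 <==> h < 5) && (2*h + (3/2)*y >= 3*s - 2 || 2*g_1 <= 1))
Before g := g - 3*g - 1: forall g_1. ((y != 4 <==> h < 5) && (2*h + (3/2)*y >= 3*s - 2 || 2*g_1 <= 1))
Before y := g + 7: forall g_1. ((g != -3 <==> h < 5) && ((3/2)*g + 2*h >= 3*s - 25/2 || 2*g_1 <= 1))
Answer: WP = forall g_1. ((g != -3 <==> h < 5) && ((3/2)*g + 2*h >= 3*s - 25/2 || 2*g_1 <= 1))


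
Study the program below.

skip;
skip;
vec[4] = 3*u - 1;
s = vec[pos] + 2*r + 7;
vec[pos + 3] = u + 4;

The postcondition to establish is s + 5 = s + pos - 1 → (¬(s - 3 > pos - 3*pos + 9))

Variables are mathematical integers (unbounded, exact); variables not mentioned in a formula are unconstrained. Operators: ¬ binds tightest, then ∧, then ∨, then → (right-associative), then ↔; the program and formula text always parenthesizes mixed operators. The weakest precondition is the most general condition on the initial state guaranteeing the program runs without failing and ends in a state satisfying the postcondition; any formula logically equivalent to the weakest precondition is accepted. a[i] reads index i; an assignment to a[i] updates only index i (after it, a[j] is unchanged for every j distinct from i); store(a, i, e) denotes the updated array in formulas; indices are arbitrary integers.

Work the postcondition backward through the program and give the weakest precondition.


Working backward. After the program, the postcondition s + 5 = s + pos - 1 → (¬(s - 3 > pos - 3*pos + 9)) must hold; in canonical form it is pos = 6 → (¬(2*pos + s > 12)).
Before vec[pos + 3] := u + 4: pos = 6 → (¬(2*pos + s > 12))
Before s := vec[pos] + 2*r + 7: pos = 6 → (¬(vec[pos] + 2*pos + 2*r > 5))
Before vec[4] := 3*u - 1: pos = 6 → (¬(store(vec, 4, 3*u - 1)[pos] + 2*pos + 2*r > 5))
Before skip: pos = 6 → (¬(store(vec, 4, 3*u - 1)[pos] + 2*pos + 2*r > 5))
Before skip: pos = 6 → (¬(store(vec, 4, 3*u - 1)[pos] + 2*pos + 2*r > 5))
Answer: WP = pos = 6 → (¬(store(vec, 4, 3*u - 1)[pos] + 2*pos + 2*r > 5))


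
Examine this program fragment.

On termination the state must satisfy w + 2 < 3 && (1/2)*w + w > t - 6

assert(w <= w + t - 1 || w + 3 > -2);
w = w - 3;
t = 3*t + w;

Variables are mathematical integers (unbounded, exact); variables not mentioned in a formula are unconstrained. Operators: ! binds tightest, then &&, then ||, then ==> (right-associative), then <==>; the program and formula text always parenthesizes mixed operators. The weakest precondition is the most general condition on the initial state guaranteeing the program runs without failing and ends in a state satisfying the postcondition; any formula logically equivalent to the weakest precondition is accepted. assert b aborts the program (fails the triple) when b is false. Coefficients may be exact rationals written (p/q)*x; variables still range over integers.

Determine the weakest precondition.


Working backward. After the program, the postcondition w + 2 < 3 && (1/2)*w + w > t - 6 must hold; in canonical form it is w < 1 && (3/2)*w > t - 6.
Before t := 3*t + w: w < 1 && (1/2)*w > 3*t - 6
Before w := w - 3: w < 4 && (1/2)*w > 3*t - 9/2
Before assert w <= w + t - 1 || w + 3 > -2: (t >= 1 || w > -5) && w < 4 && (1/2)*w > 3*t - 9/2
Answer: WP = (t >= 1 || w > -5) && w < 4 && (1/2)*w > 3*t - 9/2


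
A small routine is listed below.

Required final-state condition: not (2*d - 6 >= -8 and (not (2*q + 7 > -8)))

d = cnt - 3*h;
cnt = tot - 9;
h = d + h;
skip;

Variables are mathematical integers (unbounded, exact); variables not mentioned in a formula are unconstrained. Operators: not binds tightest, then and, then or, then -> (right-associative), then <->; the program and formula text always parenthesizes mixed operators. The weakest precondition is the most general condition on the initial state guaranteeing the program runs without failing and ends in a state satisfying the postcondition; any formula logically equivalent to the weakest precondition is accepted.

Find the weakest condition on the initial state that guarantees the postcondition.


Working backward. After the program, the postcondition not (2*d - 6 >= -8 and (not (2*q + 7 > -8))) must hold; in canonical form it is not (2*d >= -2 and (not (2*q > -15))).
Before skip: not (2*d >= -2 and (not (2*q > -15)))
Before h := d + h: not (2*d >= -2 and (not (2*q > -15)))
Before cnt := tot - 9: not (2*d >= -2 and (not (2*q > -15)))
Before d := cnt - 3*h: not (2*cnt >= 6*h - 2 and (not (2*q > -15)))
Answer: WP = not (2*cnt >= 6*h - 2 and (not (2*q > -15)))


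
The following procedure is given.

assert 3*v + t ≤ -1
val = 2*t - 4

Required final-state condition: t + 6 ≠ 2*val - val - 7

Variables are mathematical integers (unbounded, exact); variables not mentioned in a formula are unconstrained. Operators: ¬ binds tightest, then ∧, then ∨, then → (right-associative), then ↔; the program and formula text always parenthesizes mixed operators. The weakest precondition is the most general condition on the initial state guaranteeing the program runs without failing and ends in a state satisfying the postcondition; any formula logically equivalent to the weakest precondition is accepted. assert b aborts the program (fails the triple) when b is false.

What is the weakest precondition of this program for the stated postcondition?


Working backward. After the program, the postcondition t + 6 ≠ 2*val - val - 7 must hold; in canonical form it is t ≠ val - 13.
Before val := 2*t - 4: t ≠ 17
Before assert 3*v + t ≤ -1: t + 3*v ≤ -1 ∧ t ≠ 17
Answer: WP = t + 3*v ≤ -1 ∧ t ≠ 17


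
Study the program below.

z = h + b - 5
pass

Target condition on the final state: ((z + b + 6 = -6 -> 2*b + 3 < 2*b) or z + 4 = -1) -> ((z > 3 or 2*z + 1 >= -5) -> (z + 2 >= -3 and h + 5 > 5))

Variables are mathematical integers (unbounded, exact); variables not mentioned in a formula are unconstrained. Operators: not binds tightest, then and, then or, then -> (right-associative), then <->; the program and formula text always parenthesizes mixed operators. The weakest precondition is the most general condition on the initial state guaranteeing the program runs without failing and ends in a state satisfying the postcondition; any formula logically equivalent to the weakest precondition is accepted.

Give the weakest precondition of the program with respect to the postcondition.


Working backward. After the program, the postcondition ((z + b + 6 = -6 -> 2*b + 3 < 2*b) or z + 4 = -1) -> ((z > 3 or 2*z + 1 >= -5) -> (z + 2 >= -3 and h + 5 > 5)) must hold; in canonical form it is ((not (b + z = -12)) or z = -5) -> ((z > 3 or 2*z >= -6) -> (z >= -5 and h > 0)).
Before skip: ((not (b + z = -12)) or z = -5) -> ((z > 3 or 2*z >= -6) -> (z >= -5 and h > 0))
Before z := h + b - 5: ((not (2*b + h = -7)) or b + h = 0) -> ((b + h > 8 or 2*b + 2*h >= 4) -> (b + h >= 0 and h > 0))
Answer: WP = ((not (2*b + h = -7)) or b + h = 0) -> ((b + h > 8 or 2*b + 2*h >= 4) -> (b + h >= 0 and h > 0))


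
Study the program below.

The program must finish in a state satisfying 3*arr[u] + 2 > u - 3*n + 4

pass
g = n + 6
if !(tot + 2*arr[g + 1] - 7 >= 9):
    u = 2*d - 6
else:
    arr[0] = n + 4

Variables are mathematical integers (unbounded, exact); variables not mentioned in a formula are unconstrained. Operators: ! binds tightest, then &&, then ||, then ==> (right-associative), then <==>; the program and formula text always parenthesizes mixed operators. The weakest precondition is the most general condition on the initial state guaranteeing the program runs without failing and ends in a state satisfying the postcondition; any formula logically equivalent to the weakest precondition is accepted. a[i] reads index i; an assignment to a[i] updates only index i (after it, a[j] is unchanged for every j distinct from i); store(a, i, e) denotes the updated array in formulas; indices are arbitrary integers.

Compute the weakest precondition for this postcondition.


Working backward. After the program, the postcondition 3*arr[u] + 2 > u - 3*n + 4 must hold; in canonical form it is 3*arr[u] + 3*n > u + 2.
Then branch requires 3*arr[2*d - 6] + 3*n > 2*d - 4; else branch requires 3*store(arr, 0, n + 4)[u] + 3*n > u + 2.
Before the if: ((!(2*arr[g + 1] + tot >= 16)) ==> 3*arr[2*d - 6] + 3*n > 2*d - 4) && (2*arr[g + 1] + tot >= 16 ==> 3*store(arr, 0, n + 4)[u] + 3*n > u + 2)
Before g := n + 6: ((!(2*arr[n + 7] + tot >= 16)) ==> 3*arr[2*d - 6] + 3*n > 2*d - 4) && (2*arr[n + 7] + tot >= 16 ==> 3*store(arr, 0, n + 4)[u] + 3*n > u + 2)
Before skip: ((!(2*arr[n + 7] + tot >= 16)) ==> 3*arr[2*d - 6] + 3*n > 2*d - 4) && (2*arr[n + 7] + tot >= 16 ==> 3*store(arr, 0, n + 4)[u] + 3*n > u + 2)
Answer: WP = ((!(2*arr[n + 7] + tot >= 16)) ==> 3*arr[2*d - 6] + 3*n > 2*d - 4) && (2*arr[n + 7] + tot >= 16 ==> 3*store(arr, 0, n + 4)[u] + 3*n > u + 2)


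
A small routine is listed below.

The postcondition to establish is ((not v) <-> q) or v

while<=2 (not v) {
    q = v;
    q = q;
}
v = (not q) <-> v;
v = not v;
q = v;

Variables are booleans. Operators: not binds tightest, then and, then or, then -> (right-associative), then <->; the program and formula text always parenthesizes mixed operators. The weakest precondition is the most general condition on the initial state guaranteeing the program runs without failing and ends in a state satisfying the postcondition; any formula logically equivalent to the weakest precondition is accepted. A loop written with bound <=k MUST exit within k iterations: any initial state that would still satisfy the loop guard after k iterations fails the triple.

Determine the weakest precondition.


Working backward. After the program, ((not v) <-> q) or v must hold.
Before q := v: ((not v) <-> v) or v
Before v := not v: (v <-> (not v)) or (not v)
Before v := (not q) <-> v: (((not q) <-> v) <-> (not ((not q) <-> v))) or (not ((not q) <-> v))
Before the loop (bound <=2), unroll the exhaustion recursion (WP_0 = exit-now case; WP_j = one more guarded iteration, up to j = 2):
  WP_0: v and ((((not q) <-> v) <-> (not ((not q) <-> v))) or (not ((not q) <-> v)))
  WP_1: ((not v) -> (v and ((((not v) <-> v) <-> (not ((not v) <-> v))) or (not ((not v) <-> v))))) and (v -> ((((not q) <-> v) <-> (not ((not q) <-> v))) or (not ((not q) <-> v))))
  WP_2: ((not v) -> (((not v) -> (v and ((((not v) <-> v) <-> (not ((not v) <-> v))) or (not ((not v) <-> v))))) and (v -> ((((not v) <-> v) <-> (not ((not v) <-> v))) or (not ((not v) <-> v)))))) and (v -> ((((not q) <-> v) <-> (not ((not q) <-> v))) or (not ((not q) <-> v))))
So before the loop: ((not v) -> (((not v) -> (v and ((((not v) <-> v) <-> (not ((not v) <-> v))) or (not ((not v) <-> v))))) and (v -> ((((not v) <-> v) <-> (not ((not v) <-> v))) or (not ((not v) <-> v)))))) and (v -> ((((not q) <-> v) <-> (not ((not q) <-> v))) or (not ((not q) <-> v))))
Answer: WP = ((not v) -> (((not v) -> (v and ((((not v) <-> v) <-> (not ((not v) <-> v))) or (not ((not v) <-> v))))) and (v -> ((((not v) <-> v) <-> (not ((not v) <-> v))) or (not ((not v) <-> v)))))) and (v -> ((((not q) <-> v) <-> (not ((not q) <-> v))) or (not ((not q) <-> v))))


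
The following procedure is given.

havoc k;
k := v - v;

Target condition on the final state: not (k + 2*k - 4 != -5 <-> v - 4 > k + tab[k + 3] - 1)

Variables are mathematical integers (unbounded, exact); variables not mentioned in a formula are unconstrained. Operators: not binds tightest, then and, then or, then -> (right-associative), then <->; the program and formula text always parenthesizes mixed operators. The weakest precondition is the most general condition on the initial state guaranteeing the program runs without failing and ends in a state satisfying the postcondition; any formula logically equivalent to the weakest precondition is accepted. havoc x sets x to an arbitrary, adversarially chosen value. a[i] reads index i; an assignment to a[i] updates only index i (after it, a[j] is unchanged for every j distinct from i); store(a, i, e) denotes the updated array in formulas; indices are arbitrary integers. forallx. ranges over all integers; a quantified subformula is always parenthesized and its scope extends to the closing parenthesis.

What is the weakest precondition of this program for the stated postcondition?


Working backward. After the program, the postcondition not (k + 2*k - 4 != -5 <-> v - 4 > k + tab[k + 3] - 1) must hold; in canonical form it is not (3*k != -1 <-> v > tab[k + 3] + k + 3).
Before k := v - v: not (v > tab[3] + 3)
Before havoc k: not (v > tab[3] + 3)
Answer: WP = not (v > tab[3] + 3)


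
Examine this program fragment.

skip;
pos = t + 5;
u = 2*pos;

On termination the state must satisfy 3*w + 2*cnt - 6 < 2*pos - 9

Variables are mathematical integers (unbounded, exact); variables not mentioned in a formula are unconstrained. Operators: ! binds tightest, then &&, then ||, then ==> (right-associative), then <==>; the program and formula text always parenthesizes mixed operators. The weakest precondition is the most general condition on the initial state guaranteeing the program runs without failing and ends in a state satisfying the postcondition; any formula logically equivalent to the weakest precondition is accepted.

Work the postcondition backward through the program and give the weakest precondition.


Working backward. After the program, the postcondition 3*w + 2*cnt - 6 < 2*pos - 9 must hold; in canonical form it is 2*cnt + 3*w < 2*pos - 3.
Before u := 2*pos: 2*cnt + 3*w < 2*pos - 3
Before pos := t + 5: 2*cnt + 3*w < 2*t + 7
Before skip: 2*cnt + 3*w < 2*t + 7
Answer: WP = 2*cnt + 3*w < 2*t + 7


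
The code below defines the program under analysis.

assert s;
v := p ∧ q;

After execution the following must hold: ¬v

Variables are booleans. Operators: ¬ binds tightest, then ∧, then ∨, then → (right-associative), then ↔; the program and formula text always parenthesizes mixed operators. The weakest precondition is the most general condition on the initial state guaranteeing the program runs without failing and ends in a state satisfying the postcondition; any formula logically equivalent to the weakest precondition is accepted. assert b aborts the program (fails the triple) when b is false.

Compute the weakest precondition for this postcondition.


Working backward. After the program, ¬v must hold.
Before v := p ∧ q: ¬(p ∧ q)
Before assert s: s ∧ (¬(p ∧ q))
Answer: WP = s ∧ (¬(p ∧ q))


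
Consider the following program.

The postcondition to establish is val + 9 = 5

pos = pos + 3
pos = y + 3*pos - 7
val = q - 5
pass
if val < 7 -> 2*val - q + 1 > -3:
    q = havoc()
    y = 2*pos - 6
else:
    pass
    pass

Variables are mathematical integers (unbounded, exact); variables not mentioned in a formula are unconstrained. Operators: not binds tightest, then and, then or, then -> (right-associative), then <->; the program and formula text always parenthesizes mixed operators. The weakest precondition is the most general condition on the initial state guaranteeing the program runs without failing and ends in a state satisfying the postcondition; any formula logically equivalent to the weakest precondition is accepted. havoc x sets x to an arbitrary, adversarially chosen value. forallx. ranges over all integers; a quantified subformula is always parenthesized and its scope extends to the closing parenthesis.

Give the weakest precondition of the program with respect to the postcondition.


Working backward. After the program, the postcondition val + 9 = 5 must hold; in canonical form it is val = -4.
Then branch requires val = -4; else branch requires val = -4.
Before the if: ((val < 7 -> 2*val > q - 4) -> val = -4) and ((not (val < 7 -> 2*val > q - 4)) -> val = -4)
Before skip: ((val < 7 -> 2*val > q - 4) -> val = -4) and ((not (val < 7 -> 2*val > q - 4)) -> val = -4)
Before val := q - 5: ((q < 12 -> q > 6) -> q = 1) and ((not (q < 12 -> q > 6)) -> q = 1)
Before pos := y + 3*pos - 7: ((q < 12 -> q > 6) -> q = 1) and ((not (q < 12 -> q > 6)) -> q = 1)
Before pos := pos + 3: ((q < 12 -> q > 6) -> q = 1) and ((not (q < 12 -> q > 6)) -> q = 1)
Answer: WP = ((q < 12 -> q > 6) -> q = 1) and ((not (q < 12 -> q > 6)) -> q = 1)


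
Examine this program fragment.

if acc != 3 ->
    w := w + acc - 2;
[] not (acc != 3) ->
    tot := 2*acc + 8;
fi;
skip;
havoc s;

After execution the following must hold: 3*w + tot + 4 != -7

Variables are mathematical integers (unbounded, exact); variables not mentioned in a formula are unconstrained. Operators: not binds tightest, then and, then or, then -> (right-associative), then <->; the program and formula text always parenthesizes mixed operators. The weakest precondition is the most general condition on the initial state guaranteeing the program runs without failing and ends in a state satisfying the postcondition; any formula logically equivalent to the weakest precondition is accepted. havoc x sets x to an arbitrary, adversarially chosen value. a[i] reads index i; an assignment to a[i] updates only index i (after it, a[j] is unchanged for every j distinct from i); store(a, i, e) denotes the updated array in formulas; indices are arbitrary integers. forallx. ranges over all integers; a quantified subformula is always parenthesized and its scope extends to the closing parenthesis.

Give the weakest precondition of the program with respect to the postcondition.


Working backward. After the program, the postcondition 3*w + tot + 4 != -7 must hold; in canonical form it is tot + 3*w != -11.
Before havoc s: tot + 3*w != -11
Before skip: tot + 3*w != -11
Then branch requires 3*acc + tot + 3*w != -5; else branch requires 2*acc + 3*w != -19.
Before the if: (acc != 3 -> 3*acc + tot + 3*w != -5) and ((not (acc != 3)) -> 2*acc + 3*w != -19)
Answer: WP = (acc != 3 -> 3*acc + tot + 3*w != -5) and ((not (acc != 3)) -> 2*acc + 3*w != -19)


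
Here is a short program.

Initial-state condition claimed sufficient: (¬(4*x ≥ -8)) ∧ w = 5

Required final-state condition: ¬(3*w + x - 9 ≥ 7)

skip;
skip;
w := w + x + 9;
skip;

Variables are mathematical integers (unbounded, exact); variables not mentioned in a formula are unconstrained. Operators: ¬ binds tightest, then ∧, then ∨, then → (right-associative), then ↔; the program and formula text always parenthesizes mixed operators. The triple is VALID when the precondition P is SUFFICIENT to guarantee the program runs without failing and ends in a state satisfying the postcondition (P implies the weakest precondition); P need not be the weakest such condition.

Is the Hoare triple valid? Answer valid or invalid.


Working backward. After the program, the postcondition ¬(3*w + x - 9 ≥ 7) must hold; in canonical form it is ¬(3*w + x ≥ 16).
Before skip: ¬(3*w + x ≥ 16)
Before w := w + x + 9: ¬(3*w + 4*x ≥ -11)
Before skip: ¬(3*w + 4*x ≥ -11)
Before skip: ¬(3*w + 4*x ≥ -11)
The weakest precondition is ¬(3*w + 4*x ≥ -11).
Check whether (¬(4*x ≥ -8)) ∧ w = 5 implies it.
Countermodel: at the initial state w = 5, x = -6, the precondition holds but the weakest precondition fails.
Answer: invalid


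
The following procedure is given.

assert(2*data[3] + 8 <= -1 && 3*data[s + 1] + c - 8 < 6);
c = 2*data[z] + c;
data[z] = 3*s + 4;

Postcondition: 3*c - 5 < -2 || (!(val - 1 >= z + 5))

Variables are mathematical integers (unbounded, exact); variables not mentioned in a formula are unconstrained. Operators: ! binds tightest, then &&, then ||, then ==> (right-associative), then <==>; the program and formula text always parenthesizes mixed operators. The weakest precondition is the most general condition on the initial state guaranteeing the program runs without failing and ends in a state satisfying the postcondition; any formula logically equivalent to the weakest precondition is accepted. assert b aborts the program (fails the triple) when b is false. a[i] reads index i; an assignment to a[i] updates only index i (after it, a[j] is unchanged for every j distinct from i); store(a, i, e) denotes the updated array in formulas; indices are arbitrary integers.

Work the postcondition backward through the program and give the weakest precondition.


Working backward. After the program, the postcondition 3*c - 5 < -2 || (!(val - 1 >= z + 5)) must hold; in canonical form it is 3*c < 3 || (!(val >= z + 6)).
Before data[z] := 3*s + 4: 3*c < 3 || (!(val >= z + 6))
Before c := 2*data[z] + c: 6*data[z] + 3*c < 3 || (!(val >= z + 6))
Before assert 2*data[3] + 8 <= -1 && 3*data[s + 1] + c - 8 < 6: 2*data[3] <= -9 && 3*data[s + 1] + c < 14 && (6*data[z] + 3*c < 3 || (!(val >= z + 6)))
Answer: WP = 2*data[3] <= -9 && 3*data[s + 1] + c < 14 && (6*data[z] + 3*c < 3 || (!(val >= z + 6)))


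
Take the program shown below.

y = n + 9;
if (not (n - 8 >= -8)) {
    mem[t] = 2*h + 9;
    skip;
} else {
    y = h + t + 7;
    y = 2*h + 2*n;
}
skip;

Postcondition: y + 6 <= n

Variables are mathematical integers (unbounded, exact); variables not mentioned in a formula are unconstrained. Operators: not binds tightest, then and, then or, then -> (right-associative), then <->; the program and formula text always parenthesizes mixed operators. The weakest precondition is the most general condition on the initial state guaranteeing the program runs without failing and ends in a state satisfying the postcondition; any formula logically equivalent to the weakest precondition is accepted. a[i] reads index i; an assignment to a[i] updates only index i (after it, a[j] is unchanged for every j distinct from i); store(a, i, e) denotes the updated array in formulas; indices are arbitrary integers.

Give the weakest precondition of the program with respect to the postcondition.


Working backward. After the program, the postcondition y + 6 <= n must hold; in canonical form it is y <= n - 6.
Before skip: y <= n - 6
Then branch requires y <= n - 6; else branch requires 2*h + n <= -6.
Before the if: ((not (n >= 0)) -> y <= n - 6) and (n >= 0 -> 2*h + n <= -6)
Before y := n + 9: n >= 0 and (n >= 0 -> 2*h + n <= -6)
Answer: WP = n >= 0 and (n >= 0 -> 2*h + n <= -6)


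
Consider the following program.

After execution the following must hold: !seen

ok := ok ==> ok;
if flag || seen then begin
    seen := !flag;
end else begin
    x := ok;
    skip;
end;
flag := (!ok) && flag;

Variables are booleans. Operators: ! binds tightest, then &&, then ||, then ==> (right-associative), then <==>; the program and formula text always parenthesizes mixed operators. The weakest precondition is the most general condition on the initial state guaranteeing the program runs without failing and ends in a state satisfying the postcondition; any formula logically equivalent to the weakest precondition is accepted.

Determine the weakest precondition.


Working backward. After the program, !seen must hold.
Before flag := (!ok) && flag: !seen
Then branch requires flag; else branch requires !seen.
Before the if: ((flag || seen) ==> flag) && ((!(flag || seen)) ==> (!seen))
Before ok := ok ==> ok: ((flag || seen) ==> flag) && ((!(flag || seen)) ==> (!seen))
Answer: WP = ((flag || seen) ==> flag) && ((!(flag || seen)) ==> (!seen))


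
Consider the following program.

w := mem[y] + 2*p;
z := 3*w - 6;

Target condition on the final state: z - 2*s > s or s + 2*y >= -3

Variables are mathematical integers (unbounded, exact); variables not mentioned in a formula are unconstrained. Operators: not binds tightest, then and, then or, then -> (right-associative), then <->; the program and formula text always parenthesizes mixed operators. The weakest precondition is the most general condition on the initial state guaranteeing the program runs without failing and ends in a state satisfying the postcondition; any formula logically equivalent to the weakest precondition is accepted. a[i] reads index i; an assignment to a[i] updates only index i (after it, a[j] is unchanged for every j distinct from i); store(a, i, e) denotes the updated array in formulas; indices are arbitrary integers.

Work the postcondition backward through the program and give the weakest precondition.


Working backward. After the program, the postcondition z - 2*s > s or s + 2*y >= -3 must hold; in canonical form it is z > 3*s or s + 2*y >= -3.
Before z := 3*w - 6: 3*w > 3*s + 6 or s + 2*y >= -3
Before w := mem[y] + 2*p: 3*mem[y] + 6*p > 3*s + 6 or s + 2*y >= -3
Answer: WP = 3*mem[y] + 6*p > 3*s + 6 or s + 2*y >= -3


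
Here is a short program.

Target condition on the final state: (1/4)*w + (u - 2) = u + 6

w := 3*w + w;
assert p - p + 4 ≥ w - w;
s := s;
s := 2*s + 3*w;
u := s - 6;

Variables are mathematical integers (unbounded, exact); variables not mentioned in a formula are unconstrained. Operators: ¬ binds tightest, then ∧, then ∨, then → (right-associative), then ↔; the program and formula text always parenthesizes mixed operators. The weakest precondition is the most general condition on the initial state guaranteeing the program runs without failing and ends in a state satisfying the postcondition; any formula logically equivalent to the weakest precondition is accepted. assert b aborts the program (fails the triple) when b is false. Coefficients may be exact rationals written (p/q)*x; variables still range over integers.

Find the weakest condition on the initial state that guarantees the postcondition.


Working backward. After the program, the postcondition (1/4)*w + (u - 2) = u + 6 must hold; in canonical form it is (1/4)*w = 8.
Before u := s - 6: (1/4)*w = 8
Before s := 2*s + 3*w: (1/4)*w = 8
Before s := s: (1/4)*w = 8
Before assert p - p + 4 ≥ w - w: (1/4)*w = 8
Before w := 3*w + w: w = 8
Answer: WP = w = 8


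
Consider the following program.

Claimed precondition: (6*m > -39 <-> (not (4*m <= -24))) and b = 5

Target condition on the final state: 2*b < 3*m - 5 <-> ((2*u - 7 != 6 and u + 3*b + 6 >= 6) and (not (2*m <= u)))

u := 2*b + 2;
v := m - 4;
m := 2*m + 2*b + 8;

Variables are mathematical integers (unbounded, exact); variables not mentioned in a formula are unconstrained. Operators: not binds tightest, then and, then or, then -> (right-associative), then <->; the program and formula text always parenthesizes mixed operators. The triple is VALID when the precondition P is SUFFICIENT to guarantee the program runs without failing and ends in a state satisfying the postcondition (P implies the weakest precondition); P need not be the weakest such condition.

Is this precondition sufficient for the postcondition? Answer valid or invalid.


Working backward. After the program, the postcondition 2*b < 3*m - 5 <-> ((2*u - 7 != 6 and u + 3*b + 6 >= 6) and (not (2*m <= u))) must hold; in canonical form it is 2*b < 3*m - 5 <-> (2*u != 13 and 3*b + u >= 0 and (not (2*m <= u))).
Before m := 2*m + 2*b + 8: 4*b + 6*m > -19 <-> (2*u != 13 and 3*b + u >= 0 and (not (4*b + 4*m <= u - 16)))
Before v := m - 4: 4*b + 6*m > -19 <-> (2*u != 13 and 3*b + u >= 0 and (not (4*b + 4*m <= u - 16)))
Before u := 2*b + 2: 4*b + 6*m > -19 <-> (4*b != 9 and 5*b >= -2 and (not (2*b + 4*m <= -14)))
The weakest precondition is 4*b + 6*m > -19 <-> (4*b != 9 and 5*b >= -2 and (not (2*b + 4*m <= -14))).
Check whether (6*m > -39 <-> (not (4*m <= -24))) and b = 5 implies it.
Every state satisfying the precondition satisfies the weakest precondition: the implication holds.
Answer: valid


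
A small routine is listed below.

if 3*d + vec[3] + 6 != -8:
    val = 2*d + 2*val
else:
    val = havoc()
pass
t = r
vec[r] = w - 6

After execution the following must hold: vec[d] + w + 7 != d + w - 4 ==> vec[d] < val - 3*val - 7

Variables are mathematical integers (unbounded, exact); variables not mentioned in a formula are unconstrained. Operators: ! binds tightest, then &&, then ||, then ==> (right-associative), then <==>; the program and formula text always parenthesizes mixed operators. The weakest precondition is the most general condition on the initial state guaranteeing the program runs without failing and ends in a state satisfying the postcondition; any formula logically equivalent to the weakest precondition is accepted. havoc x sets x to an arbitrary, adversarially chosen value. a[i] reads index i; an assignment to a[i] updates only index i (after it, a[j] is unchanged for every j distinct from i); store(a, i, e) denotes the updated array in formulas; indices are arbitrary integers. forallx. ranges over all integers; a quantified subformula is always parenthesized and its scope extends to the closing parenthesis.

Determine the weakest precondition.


Working backward. After the program, the postcondition vec[d] + w + 7 != d + w - 4 ==> vec[d] < val - 3*val - 7 must hold; in canonical form it is vec[d] != d - 11 ==> vec[d] + 2*val < -7.
Before vec[r] := w - 6: store(vec, r, w - 6)[d] != d - 11 ==> store(vec, r, w - 6)[d] + 2*val < -7
Before t := r: store(vec, r, w - 6)[d] != d - 11 ==> store(vec, r, w - 6)[d] + 2*val < -7
Before skip: store(vec, r, w - 6)[d] != d - 11 ==> store(vec, r, w - 6)[d] + 2*val < -7
Then branch requires store(vec, r, w - 6)[d] != d - 11 ==> store(vec, r, w - 6)[d] + 4*d + 4*val < -7; else branch requires forall val_1. (store(vec, r, w - 6)[d] != d - 11 ==> store(vec, r, w - 6)[d] + 2*val_1 < -7).
Before the if: (vec[3] + 3*d != -14 ==> (store(vec, r, w - 6)[d] != d - 11 ==> store(vec, r, w - 6)[d] + 4*d + 4*val < -7)) && ((!(vec[3] + 3*d != -14)) ==> (forall val_1. (store(vec, r, w - 6)[d] != d - 11 ==> store(vec, r, w - 6)[d] + 2*val_1 < -7)))
Answer: WP = (vec[3] + 3*d != -14 ==> (store(vec, r, w - 6)[d] != d - 11 ==> store(vec, r, w - 6)[d] + 4*d + 4*val < -7)) && ((!(vec[3] + 3*d != -14)) ==> (forall val_1. (store(vec, r, w - 6)[d] != d - 11 ==> store(vec, r, w - 6)[d] + 2*val_1 < -7)))


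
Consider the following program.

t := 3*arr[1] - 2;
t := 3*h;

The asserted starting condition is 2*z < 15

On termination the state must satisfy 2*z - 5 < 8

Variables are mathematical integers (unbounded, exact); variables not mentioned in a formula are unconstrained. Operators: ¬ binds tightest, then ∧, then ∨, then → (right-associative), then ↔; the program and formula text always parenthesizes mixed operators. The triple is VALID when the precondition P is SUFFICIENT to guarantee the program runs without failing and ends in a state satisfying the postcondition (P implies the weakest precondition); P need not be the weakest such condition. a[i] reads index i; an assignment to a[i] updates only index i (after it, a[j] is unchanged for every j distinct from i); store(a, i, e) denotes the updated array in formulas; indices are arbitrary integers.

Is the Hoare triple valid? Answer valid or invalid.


Working backward. After the program, the postcondition 2*z - 5 < 8 must hold; in canonical form it is 2*z < 13.
Before t := 3*h: 2*z < 13
Before t := 3*arr[1] - 2: 2*z < 13
The weakest precondition is 2*z < 13.
Check whether 2*z < 15 implies it.
Countermodel: at the initial state z = 7, the precondition holds but the weakest precondition fails.
Answer: invalid


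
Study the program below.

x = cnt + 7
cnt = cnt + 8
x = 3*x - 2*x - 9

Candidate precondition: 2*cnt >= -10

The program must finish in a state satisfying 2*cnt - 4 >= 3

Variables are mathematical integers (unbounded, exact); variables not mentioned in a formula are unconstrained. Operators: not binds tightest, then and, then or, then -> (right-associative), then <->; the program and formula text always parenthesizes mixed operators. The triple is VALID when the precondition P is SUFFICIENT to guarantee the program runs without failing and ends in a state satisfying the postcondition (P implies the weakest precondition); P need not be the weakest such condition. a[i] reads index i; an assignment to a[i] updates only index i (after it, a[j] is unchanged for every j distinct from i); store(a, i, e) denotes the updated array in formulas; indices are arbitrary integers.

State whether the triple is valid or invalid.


Working backward. After the program, the postcondition 2*cnt - 4 >= 3 must hold; in canonical form it is 2*cnt >= 7.
Before x := 3*x - 2*x - 9: 2*cnt >= 7
Before cnt := cnt + 8: 2*cnt >= -9
Before x := cnt + 7: 2*cnt >= -9
The weakest precondition is 2*cnt >= -9.
Check whether 2*cnt >= -10 implies it.
Countermodel: at the initial state cnt = -5, the precondition holds but the weakest precondition fails.
Answer: invalid


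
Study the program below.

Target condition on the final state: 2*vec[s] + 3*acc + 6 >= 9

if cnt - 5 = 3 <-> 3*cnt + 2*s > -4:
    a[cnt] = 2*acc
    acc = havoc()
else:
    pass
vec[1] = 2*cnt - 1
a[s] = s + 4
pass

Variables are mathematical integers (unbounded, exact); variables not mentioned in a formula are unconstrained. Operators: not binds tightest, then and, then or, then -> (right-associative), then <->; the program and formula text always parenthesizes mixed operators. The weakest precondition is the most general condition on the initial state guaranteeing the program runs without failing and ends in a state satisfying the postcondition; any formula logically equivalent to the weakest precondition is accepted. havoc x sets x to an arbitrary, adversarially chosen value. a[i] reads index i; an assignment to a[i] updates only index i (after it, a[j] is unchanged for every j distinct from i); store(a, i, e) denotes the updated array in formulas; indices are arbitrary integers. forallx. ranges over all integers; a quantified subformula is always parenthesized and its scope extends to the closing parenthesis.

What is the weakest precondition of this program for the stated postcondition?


Working backward. After the program, the postcondition 2*vec[s] + 3*acc + 6 >= 9 must hold; in canonical form it is 2*vec[s] + 3*acc >= 3.
Before skip: 2*vec[s] + 3*acc >= 3
Before a[s] := s + 4: 2*vec[s] + 3*acc >= 3
Before vec[1] := 2*cnt - 1: 2*store(vec, 1, 2*cnt - 1)[s] + 3*acc >= 3
Then branch requires forall acc_1. 2*store(vec, 1, 2*cnt - 1)[s] + 3*acc_1 >= 3; else branch requires 2*store(vec, 1, 2*cnt - 1)[s] + 3*acc >= 3.
Before the if: ((cnt = 8 <-> 3*cnt + 2*s > -4) -> (forall acc_1. 2*store(vec, 1, 2*cnt - 1)[s] + 3*acc_1 >= 3)) and ((not (cnt = 8 <-> 3*cnt + 2*s > -4)) -> 2*store(vec, 1, 2*cnt - 1)[s] + 3*acc >= 3)
Answer: WP = ((cnt = 8 <-> 3*cnt + 2*s > -4) -> (forall acc_1. 2*store(vec, 1, 2*cnt - 1)[s] + 3*acc_1 >= 3)) and ((not (cnt = 8 <-> 3*cnt + 2*s > -4)) -> 2*store(vec, 1, 2*cnt - 1)[s] + 3*acc >= 3)
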